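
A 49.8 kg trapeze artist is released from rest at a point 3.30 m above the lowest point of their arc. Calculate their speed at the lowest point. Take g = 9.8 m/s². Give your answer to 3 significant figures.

v = 8.04 m/s

Energy conservation between the two points: mgh = ½mv²
v = √(2gh) = √(2 × 9.8 × 3.30) = √64.680 = 8.042 m/s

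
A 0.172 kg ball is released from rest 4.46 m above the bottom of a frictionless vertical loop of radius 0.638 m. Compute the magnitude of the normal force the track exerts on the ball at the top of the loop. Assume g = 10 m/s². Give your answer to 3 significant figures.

Energy from release to top (height 2r): mgh = ½mv_top² + mg(2r)
v_top² = 2g(h − 2r) = 2(10)(4.46 − 1.276) = 63.680 m²/s²
At the top, both N and weight point toward the centre: N + mg = mv_top²/r
N = m(v_top²/r − g) = 0.172(63.680/0.638 − 10) = 15.45 N

N = 15.4 N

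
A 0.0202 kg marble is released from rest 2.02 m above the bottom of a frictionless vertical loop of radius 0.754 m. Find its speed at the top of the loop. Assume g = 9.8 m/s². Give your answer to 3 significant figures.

Energy conservation: mgh = ½mv_top² + mg(2r)
v_top² = 2g(h − 2r) = 2(9.8)(2.02 − 1.508) = 10.04
v_top = 3.168 m/s

v = 3.17 m/s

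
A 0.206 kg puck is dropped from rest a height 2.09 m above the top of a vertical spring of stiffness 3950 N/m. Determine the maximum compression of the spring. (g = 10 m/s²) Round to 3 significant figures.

x = 0.0472 m

Let x be the compression. The total drop is H + x, and the puck is instantaneously at rest at max compression, so energy conservation gives:
mg(H + x) = ½kx²
½(3950)x² − (0.206)(10)x − (0.206)(10)(2.09) = 0
1975x² − 2.060x − 4.305 = 0
x = [2.060 + √(4.244 + 34013)]/(2 × 1975) = 0.04721 m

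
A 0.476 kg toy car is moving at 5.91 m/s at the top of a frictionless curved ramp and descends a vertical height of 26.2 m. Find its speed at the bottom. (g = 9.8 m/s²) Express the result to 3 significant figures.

Equating total energy at the two states: ½mv₀² + mgh = ½mv²
v² = v₀² + 2gh = (5.91)² + 2(9.8)(26.2) = 548.45
v = √548.45 = 23.42 m/s

v = 23.4 m/s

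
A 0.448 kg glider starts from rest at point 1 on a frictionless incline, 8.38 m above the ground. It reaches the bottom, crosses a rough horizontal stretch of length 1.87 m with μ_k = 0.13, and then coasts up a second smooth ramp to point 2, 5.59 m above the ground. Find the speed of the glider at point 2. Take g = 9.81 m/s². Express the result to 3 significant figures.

v = 7.07 m/s

Energy at 1: mgh₁ = (0.448)(9.81)(8.38) = 36.829 J
Friction loss: W_f = μ_k mg d = 1.068 J
At 2: ½mv² + mgh₂ = mgh₁ − W_f
½mv² = 36.829 − 1.068 − 24.567 = 11.193 J
v = √(2 × 11.193/0.448) = 7.069 m/s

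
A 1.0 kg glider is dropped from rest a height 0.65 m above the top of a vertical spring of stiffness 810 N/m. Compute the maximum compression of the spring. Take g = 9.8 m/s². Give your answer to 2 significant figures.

Measuring PE from the top of the relaxed spring, at max compression the glider has dropped H + x with zero KE, so:
mg(H + x) = ½kx²
½(810)x² − (1.0)(9.8)x − (1.0)(9.8)(0.65) = 0
405.0x² − 9.800x − 6.370 = 0
x = [9.800 + √(96.04 + 10319)]/(2 × 405.0) = 0.1381 m

x = 0.14 m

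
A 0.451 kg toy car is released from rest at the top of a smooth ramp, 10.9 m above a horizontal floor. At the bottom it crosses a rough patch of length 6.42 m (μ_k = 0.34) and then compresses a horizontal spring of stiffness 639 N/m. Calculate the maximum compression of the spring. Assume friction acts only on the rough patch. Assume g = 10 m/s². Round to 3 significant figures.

Initial energy: E₁ = mgh = (0.451)(10)(10.9) = 49.159 J
Friction removes W_f = μ_k mg d = (0.34)(0.451)(10)(6.42) = 9.844 J
Energy reaching the spring: E = 49.159 − 9.844 = 39.315 J
At max compression ½kx² = E ⇒ x = √(2E/k) = √(2 × 39.315/639) = 0.3508 m

x = 0.351 m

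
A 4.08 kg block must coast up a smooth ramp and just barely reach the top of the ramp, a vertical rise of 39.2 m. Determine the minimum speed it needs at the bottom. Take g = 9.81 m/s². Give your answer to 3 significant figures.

At the top it is momentarily at rest, so all KE converts to PE: ½mv² = mgh
v = √(2gh) = √(2 × 9.81 × 39.2) = 27.73 m/s

v = 27.7 m/s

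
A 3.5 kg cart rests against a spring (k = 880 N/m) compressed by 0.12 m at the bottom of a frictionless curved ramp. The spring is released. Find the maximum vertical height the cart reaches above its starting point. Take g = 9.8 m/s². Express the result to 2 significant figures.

h = 0.18 m

All spring PE becomes gravitational PE at the highest point: ½kx² = mgh
h = kx²/(2mg) = (880)(0.12)²/(2 × 3.5 × 9.8) = 0.1847 m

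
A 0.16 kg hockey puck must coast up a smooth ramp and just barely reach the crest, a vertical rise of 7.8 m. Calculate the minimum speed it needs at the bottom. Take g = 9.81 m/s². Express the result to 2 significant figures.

v = 12 m/s

At the top it is momentarily at rest, so all KE converts to PE: ½mv² = mgh
v = √(2gh) = √(2 × 9.81 × 7.8) = 12.37 m/s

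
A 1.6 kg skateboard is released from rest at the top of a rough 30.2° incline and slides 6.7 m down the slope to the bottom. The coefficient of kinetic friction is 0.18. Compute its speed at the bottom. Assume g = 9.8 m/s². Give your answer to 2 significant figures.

Taking the bottom as reference, mgh = ½mv² + μ_k N L with h = L sinθ, N = mg cosθ:
mgh = mgL sinθ = (1.6)(9.8)(6.7)sin30.2° = 52.845 J
W_f = μ_k mg cosθ · L = (0.18)(1.6)(9.8)cos30.2°·6.7 = 16.34 J
½mv² = 52.845 − 16.34 = 36.502 J
v = √(2 × 36.502/1.6) = 6.755 m/s

v = 6.8 m/s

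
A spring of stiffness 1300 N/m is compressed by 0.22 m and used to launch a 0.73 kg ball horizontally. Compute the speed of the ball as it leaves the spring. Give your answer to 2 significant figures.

The ball leaves the spring when the spring is at natural length, so ½kx² = ½mv²
v = x√(k/m) = 0.22 × √(1300/0.73) = 9.284 m/s

v = 9.3 m/s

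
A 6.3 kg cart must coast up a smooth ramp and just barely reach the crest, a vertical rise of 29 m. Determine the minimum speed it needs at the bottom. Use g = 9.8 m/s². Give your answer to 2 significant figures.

v = 24 m/s

At the top it is momentarily at rest, so all KE converts to PE: ½mv² = mgh
v = √(2gh) = √(2 × 9.8 × 29) = 23.84 m/s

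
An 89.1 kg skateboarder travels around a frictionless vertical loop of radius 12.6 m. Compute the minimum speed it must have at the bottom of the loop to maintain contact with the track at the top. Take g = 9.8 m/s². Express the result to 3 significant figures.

v = 24.8 m/s

At the top: mg = mv_top²/r ⇒ v_top² = gr = 123.5 m²/s²
Energy from bottom to top (height 2r): ½mv_bot² = ½mv_top² + mg(2r)
v_bot² = gr + 4gr = 5gr = 617.4
v_bot = √(5gr) = 24.85 m/s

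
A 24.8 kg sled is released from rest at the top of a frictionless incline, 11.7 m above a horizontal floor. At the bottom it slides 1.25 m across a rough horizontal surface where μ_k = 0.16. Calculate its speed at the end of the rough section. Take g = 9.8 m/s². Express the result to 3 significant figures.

v = 15.0 m/s

Applying the work–energy principle:
mgh = ½mv² + μ_k m g d
W_f = μ_k mg d = (0.16)(24.8)(9.8)(1.25) = 48.61 J
½mv² = mgh − W_f = 2843.6 − 48.61 = 2795.0 J
v = √(2 × 2795.0/24.8) = 15.01 m/s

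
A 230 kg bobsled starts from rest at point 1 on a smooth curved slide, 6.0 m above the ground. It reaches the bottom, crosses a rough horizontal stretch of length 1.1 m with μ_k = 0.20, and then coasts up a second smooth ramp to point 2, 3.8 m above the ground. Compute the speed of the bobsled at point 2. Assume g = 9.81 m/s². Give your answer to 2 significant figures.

v = 6.2 m/s

Energy at 1: mgh₁ = (230)(9.81)(6.0) = 13538 J
Friction loss: W_f = μ_k mg d = 496.4 J
At 2: ½mv² + mgh₂ = mgh₁ − W_f
½mv² = 13538 − 496.4 − 8573.9 = 4467.5 J
v = √(2 × 4467.5/230) = 6.233 m/s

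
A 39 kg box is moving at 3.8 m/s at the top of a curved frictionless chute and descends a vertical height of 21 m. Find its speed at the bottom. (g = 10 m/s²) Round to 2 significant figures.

Energy conservation between the two points: ½mv₀² + mgh = ½mv²
The mass cancels from both sides.
v² = v₀² + 2gh = (3.8)² + 2(10)(21) = 434.44
v = √434.44 = 20.84 m/s

v = 21 m/s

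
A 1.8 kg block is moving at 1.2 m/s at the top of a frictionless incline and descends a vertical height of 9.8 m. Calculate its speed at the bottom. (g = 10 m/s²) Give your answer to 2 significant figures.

v = 14 m/s

Mechanical energy is conserved (no friction): ½mv₀² + mgh = ½mv²
v² = v₀² + 2gh = (1.2)² + 2(10)(9.8) = 197.44
v = √197.44 = 14.05 m/s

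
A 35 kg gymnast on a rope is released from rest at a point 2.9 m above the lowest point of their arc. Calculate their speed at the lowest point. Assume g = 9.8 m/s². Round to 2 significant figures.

v = 7.5 m/s

Equating total energy at the two states: mgh = ½mv²
The mass cancels from both sides.
v = √(2gh) = √(2 × 9.8 × 2.9) = √56.840 = 7.539 m/s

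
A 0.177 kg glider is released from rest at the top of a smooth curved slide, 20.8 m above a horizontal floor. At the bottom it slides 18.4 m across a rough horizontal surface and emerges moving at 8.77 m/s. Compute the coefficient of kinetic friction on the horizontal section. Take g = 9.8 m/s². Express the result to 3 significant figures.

Energy at the top = energy at the end + work done against friction:
mgh = ½mv² + μ_k m g d
mgh = 36.080 J; ½mv² = 6.8068 J
W_f = 36.080 − 6.8068 = 29.27 J
μ_k = W_f/(mg·d) = 29.27/(1.735 × 18.4) = 0.9172

μ_k = 0.917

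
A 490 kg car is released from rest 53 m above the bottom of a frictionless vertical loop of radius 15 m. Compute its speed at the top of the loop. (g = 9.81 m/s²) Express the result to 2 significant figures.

Energy conservation: mgh = ½mv_top² + mg(2r)
v_top² = 2g(h − 2r) = 2(9.81)(53 − 30.00) = 451.3
v_top = 21.24 m/s

v = 21 m/s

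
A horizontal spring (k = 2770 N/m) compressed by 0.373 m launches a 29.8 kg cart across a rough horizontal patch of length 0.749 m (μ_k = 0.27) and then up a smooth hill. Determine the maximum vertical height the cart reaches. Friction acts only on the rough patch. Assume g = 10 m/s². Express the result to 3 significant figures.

Spring energy: E₀ = ½kx² = ½(2770)(0.373)² = 192.69 J
Friction: W_f = μ_k mg d = (0.27)(29.8)(10)(0.749) = 60.26 J
Energy at base of ramp: E = 192.69 − 60.26 = 132.43 J
At max height all remaining energy is PE: mgh = E ⇒ h = E/(mg) = 132.43/(29.8 × 10) = 0.4444 m

h = 0.444 m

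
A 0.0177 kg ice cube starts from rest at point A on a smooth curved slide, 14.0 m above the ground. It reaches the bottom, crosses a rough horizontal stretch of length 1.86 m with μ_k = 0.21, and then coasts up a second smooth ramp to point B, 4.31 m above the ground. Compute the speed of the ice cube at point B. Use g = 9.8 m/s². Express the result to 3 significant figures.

v = 13.5 m/s

Energy at A: mgh₁ = (0.0177)(9.8)(14.0) = 2.4284 J
Friction loss: W_f = μ_k mg d = 0.06775 J
At B: ½mv² + mgh₂ = mgh₁ − W_f
½mv² = 2.4284 − 0.06775 − 0.74761 = 1.6131 J
v = √(2 × 1.6131/0.0177) = 13.50 m/s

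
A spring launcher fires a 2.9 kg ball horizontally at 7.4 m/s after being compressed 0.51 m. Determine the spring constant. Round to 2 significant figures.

Energy stored in the spring equals the launch KE: ½kx² = ½mv²
k = mv²/x² = (2.9)(7.4)²/(0.51)² = 610.5 N/m

k = 610 N/m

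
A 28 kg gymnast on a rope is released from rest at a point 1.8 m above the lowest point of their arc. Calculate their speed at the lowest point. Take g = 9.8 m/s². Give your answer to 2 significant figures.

v = 5.9 m/s

Equating total energy at the two states: mgh = ½mv²
The mass cancels from both sides.
v = √(2gh) = √(2 × 9.8 × 1.8) = √35.280 = 5.940 m/s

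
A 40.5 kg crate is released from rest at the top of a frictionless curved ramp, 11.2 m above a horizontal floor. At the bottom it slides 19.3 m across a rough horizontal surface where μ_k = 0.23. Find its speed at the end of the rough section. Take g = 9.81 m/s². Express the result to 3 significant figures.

v = 11.5 m/s

Applying the work–energy principle:
mgh = ½mv² + μ_k m g d
W_f = μ_k mg d = (0.23)(40.5)(9.81)(19.3) = 1764 J
½mv² = mgh − W_f = 4449.8 − 1764 = 2686.2 J
v = √(2 × 2686.2/40.5) = 11.52 m/s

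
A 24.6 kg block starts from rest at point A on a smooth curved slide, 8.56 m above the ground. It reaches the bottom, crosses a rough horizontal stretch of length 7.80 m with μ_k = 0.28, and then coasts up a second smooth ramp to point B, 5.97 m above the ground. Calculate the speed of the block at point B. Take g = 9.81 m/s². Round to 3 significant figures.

v = 2.82 m/s

Energy at A: mgh₁ = (24.6)(9.81)(8.56) = 2065.8 J
Friction loss: W_f = μ_k mg d = 527.1 J
At B: ½mv² + mgh₂ = mgh₁ − W_f
½mv² = 2065.8 − 527.1 − 1440.7 = 97.978 J
v = √(2 × 97.978/24.6) = 2.822 m/s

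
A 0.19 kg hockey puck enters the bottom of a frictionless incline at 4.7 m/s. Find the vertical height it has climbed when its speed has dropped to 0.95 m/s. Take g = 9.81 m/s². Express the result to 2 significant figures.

h = 1.1 m

Energy balance between the two points: ½mv₁² = ½mv₂² + mgh
h = (v₁² − v₂²)/(2g) = (4.7² − 0.95²)/(2 × 9.81) = 1.080 m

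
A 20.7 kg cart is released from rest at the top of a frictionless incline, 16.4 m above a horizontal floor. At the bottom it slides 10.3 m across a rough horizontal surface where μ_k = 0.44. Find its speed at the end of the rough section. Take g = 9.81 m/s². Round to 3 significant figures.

v = 15.3 m/s

Energy at the top = energy at the end + work done against friction:
mgh = ½mv² + μ_k m g d
W_f = μ_k mg d = (0.44)(20.7)(9.81)(10.3) = 920.3 J
½mv² = mgh − W_f = 3330.3 − 920.3 = 2410.0 J
v = √(2 × 2410.0/20.7) = 15.26 m/s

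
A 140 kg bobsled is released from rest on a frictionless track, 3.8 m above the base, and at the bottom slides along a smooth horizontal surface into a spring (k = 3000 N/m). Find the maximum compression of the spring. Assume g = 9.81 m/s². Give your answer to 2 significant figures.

Energy conservation (no friction) from release to max compression: mgh = ½kx²
x = √(2mgh/k) = √(2 × 140 × 9.81 × 3.8 / 3000) = 1.865 m

x = 1.9 m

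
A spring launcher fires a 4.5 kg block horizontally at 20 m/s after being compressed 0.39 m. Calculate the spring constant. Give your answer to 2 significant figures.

k = 12000 N/m

Spring PE at full compression equals KE at release: ½kx² = ½mv²
k = mv²/x² = (4.5)(20)²/(0.39)² = 11834 N/m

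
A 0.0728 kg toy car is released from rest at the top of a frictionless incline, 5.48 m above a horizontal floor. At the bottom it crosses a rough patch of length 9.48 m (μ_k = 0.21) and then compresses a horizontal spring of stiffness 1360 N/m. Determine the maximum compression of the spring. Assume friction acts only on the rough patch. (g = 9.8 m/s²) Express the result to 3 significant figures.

x = 0.0605 m

Initial energy: E₁ = mgh = (0.0728)(9.8)(5.48) = 3.9097 J
Friction removes W_f = μ_k mg d = (0.21)(0.0728)(9.8)(9.48) = 1.420 J
Energy reaching the spring: E = 3.9097 − 1.420 = 2.4893 J
At max compression ½kx² = E ⇒ x = √(2E/k) = √(2 × 2.4893/1360) = 0.06050 m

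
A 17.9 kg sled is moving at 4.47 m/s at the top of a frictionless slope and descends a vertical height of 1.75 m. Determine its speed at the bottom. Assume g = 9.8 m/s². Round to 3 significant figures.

v = 7.37 m/s

Equating total energy at the two states: ½mv₀² + mgh = ½mv²
v² = v₀² + 2gh = (4.47)² + 2(9.8)(1.75) = 54.281
v = √54.281 = 7.368 m/s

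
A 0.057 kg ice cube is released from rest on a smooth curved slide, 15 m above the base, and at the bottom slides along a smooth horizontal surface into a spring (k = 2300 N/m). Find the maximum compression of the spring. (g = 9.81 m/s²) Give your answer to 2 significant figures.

x = 0.085 m

Energy conservation (no friction) from release to max compression: mgh = ½kx²
x = √(2mgh/k) = √(2 × 0.057 × 9.81 × 15 / 2300) = 0.08540 m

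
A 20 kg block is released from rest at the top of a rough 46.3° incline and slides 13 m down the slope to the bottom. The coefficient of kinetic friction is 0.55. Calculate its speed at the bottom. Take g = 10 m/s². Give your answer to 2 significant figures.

Work–energy: mg(L sinθ) − μ_k(mg cosθ)L = ½mv²
mgh = mgL sinθ = (20)(10)(13)sin46.3° = 1879.7 J
W_f = μ_k mg cosθ · L = (0.55)(20)(10)cos46.3°·13 = 988.0 J
½mv² = 1879.7 − 988.0 = 891.75 J
v = √(2 × 891.75/20) = 9.443 m/s

v = 9.4 m/s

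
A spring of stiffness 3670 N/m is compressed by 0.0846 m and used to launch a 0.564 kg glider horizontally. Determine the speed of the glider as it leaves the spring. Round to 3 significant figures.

v = 6.82 m/s

The glider leaves the spring when the spring is at natural length, so ½kx² = ½mv²
v = x√(k/m) = 0.0846 × √(3670/0.564) = 6.824 m/s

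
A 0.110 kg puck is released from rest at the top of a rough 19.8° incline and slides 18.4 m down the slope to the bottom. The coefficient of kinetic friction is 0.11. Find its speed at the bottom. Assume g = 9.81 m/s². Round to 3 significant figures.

v = 9.22 m/s

Energy: mgh = ½mv² + W_f, with h = L sinθ and W_f = μ_k (mg cosθ) L
mgh = mgL sinθ = (0.110)(9.81)(18.4)sin19.8° = 6.7258 J
W_f = μ_k mg cosθ · L = (0.11)(0.110)(9.81)cos19.8°·18.4 = 2.055 J
½mv² = 6.7258 − 2.055 = 4.6708 J
v = √(2 × 4.6708/0.110) = 9.215 m/s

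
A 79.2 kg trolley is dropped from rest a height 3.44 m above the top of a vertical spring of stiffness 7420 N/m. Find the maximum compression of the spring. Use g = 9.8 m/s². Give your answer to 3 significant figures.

Take the reference level at the top of the uncompressed spring. At max compression the trolley has fallen H + x and is momentarily at rest:
mg(H + x) = ½kx²
½(7420)x² − (79.2)(9.8)x − (79.2)(9.8)(3.44) = 0
3710x² − 776.2x − 2670 = 0
x = [776.2 + √(602424 + 3.9623e+07)]/(2 × 3710) = 0.9594 m

x = 0.959 m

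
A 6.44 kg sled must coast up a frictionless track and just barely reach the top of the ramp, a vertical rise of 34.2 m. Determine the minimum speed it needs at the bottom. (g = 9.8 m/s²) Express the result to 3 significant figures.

At the top it is momentarily at rest, so all KE converts to PE: ½mv² = mgh
v = √(2gh) = √(2 × 9.8 × 34.2) = 25.89 m/s

v = 25.9 m/s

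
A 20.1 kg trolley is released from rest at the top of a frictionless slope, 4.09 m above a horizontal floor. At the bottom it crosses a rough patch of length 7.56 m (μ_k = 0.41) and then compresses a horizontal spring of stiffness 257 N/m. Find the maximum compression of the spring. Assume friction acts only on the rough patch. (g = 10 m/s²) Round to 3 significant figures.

Initial energy: E₁ = mgh = (20.1)(10)(4.09) = 822.09 J
Friction removes W_f = μ_k mg d = (0.41)(20.1)(10)(7.56) = 623.0 J
Energy reaching the spring: E = 822.09 − 623.0 = 199.07 J
At max compression ½kx² = E ⇒ x = √(2E/k) = √(2 × 199.07/257) = 1.245 m

x = 1.24 m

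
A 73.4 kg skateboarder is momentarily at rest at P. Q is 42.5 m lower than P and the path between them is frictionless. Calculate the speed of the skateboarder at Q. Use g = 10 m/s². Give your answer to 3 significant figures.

v = 29.2 m/s

Energy conservation between the two points: mgh = ½mv²
The mass cancels from both sides.
v = √(2gh) = √(2 × 10 × 42.5) = √850.00 = 29.15 m/s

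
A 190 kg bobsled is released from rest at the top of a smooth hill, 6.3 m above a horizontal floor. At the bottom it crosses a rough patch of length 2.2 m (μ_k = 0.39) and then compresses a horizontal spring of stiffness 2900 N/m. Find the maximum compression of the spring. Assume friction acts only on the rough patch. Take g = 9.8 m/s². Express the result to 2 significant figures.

Initial energy: E₁ = mgh = (190)(9.8)(6.3) = 11731 J
Friction removes W_f = μ_k mg d = (0.39)(190)(9.8)(2.2) = 1598 J
Energy reaching the spring: E = 11731 − 1598 = 10133 J
At max compression ½kx² = E ⇒ x = √(2E/k) = √(2 × 10133/2900) = 2.644 m

x = 2.6 m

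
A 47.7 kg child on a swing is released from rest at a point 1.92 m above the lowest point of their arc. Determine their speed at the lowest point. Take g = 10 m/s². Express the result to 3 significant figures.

Equating total energy at the two states: mgh = ½mv²
v = √(2gh) = √(2 × 10 × 1.92) = √38.400 = 6.197 m/s

v = 6.20 m/s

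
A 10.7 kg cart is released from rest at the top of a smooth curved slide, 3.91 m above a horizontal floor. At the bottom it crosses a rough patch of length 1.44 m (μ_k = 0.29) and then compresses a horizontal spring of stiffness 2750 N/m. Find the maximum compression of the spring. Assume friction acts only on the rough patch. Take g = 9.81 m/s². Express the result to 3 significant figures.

Initial energy: E₁ = mgh = (10.7)(9.81)(3.91) = 410.42 J
Friction removes W_f = μ_k mg d = (0.29)(10.7)(9.81)(1.44) = 43.83 J
Energy reaching the spring: E = 410.42 − 43.83 = 366.59 J
At max compression ½kx² = E ⇒ x = √(2E/k) = √(2 × 366.59/2750) = 0.5163 m

x = 0.516 m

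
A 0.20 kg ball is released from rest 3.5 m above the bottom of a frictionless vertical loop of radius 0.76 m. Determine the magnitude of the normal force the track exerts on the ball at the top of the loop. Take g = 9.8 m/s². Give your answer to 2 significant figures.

N = 8.3 N

Energy from release to top (height 2r): mgh = ½mv_top² + mg(2r)
v_top² = 2g(h − 2r) = 2(9.8)(3.5 − 1.520) = 38.808 m²/s²
At the top, both N and weight point toward the centre: N + mg = mv_top²/r
N = m(v_top²/r − g) = 0.20(38.808/0.76 − 9.8) = 8.253 N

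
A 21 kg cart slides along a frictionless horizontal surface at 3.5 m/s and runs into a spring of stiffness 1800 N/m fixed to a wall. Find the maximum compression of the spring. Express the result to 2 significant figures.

x = 0.38 m

All KE is stored as spring PE at maximum compression: ½mv² = ½kx²
x = v√(m/k) = 3.5 × √(21/1800) = 0.3780 m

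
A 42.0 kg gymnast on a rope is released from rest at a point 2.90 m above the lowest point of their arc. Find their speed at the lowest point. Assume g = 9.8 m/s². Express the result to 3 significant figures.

v = 7.54 m/s

By conservation of mechanical energy, mgh = ½mv²
v = √(2gh) = √(2 × 9.8 × 2.90) = √56.840 = 7.539 m/s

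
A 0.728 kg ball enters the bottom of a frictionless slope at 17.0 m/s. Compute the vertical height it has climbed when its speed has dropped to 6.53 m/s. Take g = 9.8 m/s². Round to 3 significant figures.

Energy balance between the two points: ½mv₁² = ½mv₂² + mgh
h = (v₁² − v₂²)/(2g) = (17.0² − 6.53²)/(2 × 9.8) = 12.57 m

h = 12.6 m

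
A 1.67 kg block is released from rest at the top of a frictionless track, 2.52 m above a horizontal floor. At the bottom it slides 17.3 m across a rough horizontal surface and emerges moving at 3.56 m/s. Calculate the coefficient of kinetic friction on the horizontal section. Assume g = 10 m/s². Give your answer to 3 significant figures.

Applying the work–energy principle:
mgh = ½mv² + μ_k m g d
mgh = 42.084 J; ½mv² = 10.582 J
W_f = 42.084 − 10.582 = 31.50 J
μ_k = W_f/(mg·d) = 31.50/(16.70 × 17.3) = 0.1090

μ_k = 0.109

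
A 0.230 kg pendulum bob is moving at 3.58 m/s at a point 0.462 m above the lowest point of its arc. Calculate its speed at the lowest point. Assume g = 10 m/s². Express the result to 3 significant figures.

v = 4.70 m/s

Energy conservation between the two points: ½mv₀² + mgh = ½mv²
The mass cancels from both sides.
v² = v₀² + 2gh = (3.58)² + 2(10)(0.462) = 22.056
v = √22.056 = 4.696 m/s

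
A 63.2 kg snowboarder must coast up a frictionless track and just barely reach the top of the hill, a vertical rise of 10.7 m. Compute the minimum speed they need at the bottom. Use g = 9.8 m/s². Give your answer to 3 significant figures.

At the top they are momentarily at rest, so all KE converts to PE: ½mv² = mgh
v = √(2gh) = √(2 × 9.8 × 10.7) = 14.48 m/s

v = 14.5 m/s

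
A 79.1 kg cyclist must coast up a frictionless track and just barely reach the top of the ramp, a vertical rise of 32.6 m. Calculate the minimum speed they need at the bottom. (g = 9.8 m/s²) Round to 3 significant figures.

At the top they are momentarily at rest, so all KE converts to PE: ½mv² = mgh
v = √(2gh) = √(2 × 9.8 × 32.6) = 25.28 m/s

v = 25.3 m/s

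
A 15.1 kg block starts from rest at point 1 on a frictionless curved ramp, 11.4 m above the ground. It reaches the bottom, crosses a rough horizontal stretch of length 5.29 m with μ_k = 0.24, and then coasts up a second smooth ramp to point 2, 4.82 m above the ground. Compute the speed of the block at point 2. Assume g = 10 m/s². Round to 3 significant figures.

v = 10.3 m/s

Energy at 1: mgh₁ = (15.1)(10)(11.4) = 1721.4 J
Friction loss: W_f = μ_k mg d = 191.7 J
At 2: ½mv² + mgh₂ = mgh₁ − W_f
½mv² = 1721.4 − 191.7 − 727.82 = 801.87 J
v = √(2 × 801.87/15.1) = 10.31 m/s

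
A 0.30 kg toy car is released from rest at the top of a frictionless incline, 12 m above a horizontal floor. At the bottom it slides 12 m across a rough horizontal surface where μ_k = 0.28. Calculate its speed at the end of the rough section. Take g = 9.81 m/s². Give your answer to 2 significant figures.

v = 13 m/s

Applying the work–energy principle:
mgh = ½mv² + μ_k m g d
W_f = μ_k mg d = (0.28)(0.30)(9.81)(12) = 9.888 J
½mv² = mgh − W_f = 35.316 − 9.888 = 25.428 J
v = √(2 × 25.428/0.30) = 13.02 m/s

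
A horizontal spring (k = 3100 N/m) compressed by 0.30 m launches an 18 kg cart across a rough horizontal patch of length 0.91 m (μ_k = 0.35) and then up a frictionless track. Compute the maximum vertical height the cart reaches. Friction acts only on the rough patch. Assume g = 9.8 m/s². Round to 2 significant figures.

h = 0.47 m

Spring energy: E₀ = ½kx² = ½(3100)(0.30)² = 139.50 J
Friction: W_f = μ_k mg d = (0.35)(18)(9.8)(0.91) = 56.18 J
Energy at base of ramp: E = 139.50 − 56.18 = 83.317 J
At max height all remaining energy is PE: mgh = E ⇒ h = E/(mg) = 83.317/(18 × 9.8) = 0.4723 m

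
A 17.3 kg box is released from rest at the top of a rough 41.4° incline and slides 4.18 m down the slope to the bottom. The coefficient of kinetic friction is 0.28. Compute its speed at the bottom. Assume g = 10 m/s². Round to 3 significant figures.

Taking the bottom as reference, mgh = ½mv² + μ_k N L with h = L sinθ, N = mg cosθ:
mgh = mgL sinθ = (17.3)(10)(4.18)sin41.4° = 478.22 J
W_f = μ_k mg cosθ · L = (0.28)(17.3)(10)cos41.4°·4.18 = 151.9 J
½mv² = 478.22 − 151.9 = 326.34 J
v = √(2 × 326.34/17.3) = 6.142 m/s

v = 6.14 m/s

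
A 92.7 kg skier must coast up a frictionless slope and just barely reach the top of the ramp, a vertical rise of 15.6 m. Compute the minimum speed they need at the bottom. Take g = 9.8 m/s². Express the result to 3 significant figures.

v = 17.5 m/s

At the top they are momentarily at rest, so all KE converts to PE: ½mv² = mgh
v = √(2gh) = √(2 × 9.8 × 15.6) = 17.49 m/s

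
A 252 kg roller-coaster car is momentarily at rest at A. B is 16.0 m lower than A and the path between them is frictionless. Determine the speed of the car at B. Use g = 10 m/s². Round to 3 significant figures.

Equating total energy at the two states: mgh = ½mv²
v = √(2gh) = √(2 × 10 × 16.0) = √320.00 = 17.89 m/s

v = 17.9 m/s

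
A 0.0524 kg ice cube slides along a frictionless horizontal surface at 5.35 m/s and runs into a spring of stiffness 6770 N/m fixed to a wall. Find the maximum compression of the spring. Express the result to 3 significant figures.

All KE is stored as spring PE at maximum compression: ½mv² = ½kx²
x = v√(m/k) = 5.35 × √(0.0524/6770) = 0.01488 m

x = 0.0149 m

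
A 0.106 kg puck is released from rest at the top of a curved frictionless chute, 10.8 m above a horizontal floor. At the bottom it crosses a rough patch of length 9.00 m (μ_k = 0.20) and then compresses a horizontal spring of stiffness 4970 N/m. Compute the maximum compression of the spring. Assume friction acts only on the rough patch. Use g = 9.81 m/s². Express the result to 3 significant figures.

x = 0.0614 m

Initial energy: E₁ = mgh = (0.106)(9.81)(10.8) = 11.230 J
Friction removes W_f = μ_k mg d = (0.20)(0.106)(9.81)(9.00) = 1.872 J
Energy reaching the spring: E = 11.230 − 1.872 = 9.3587 J
At max compression ½kx² = E ⇒ x = √(2E/k) = √(2 × 9.3587/4970) = 0.06137 m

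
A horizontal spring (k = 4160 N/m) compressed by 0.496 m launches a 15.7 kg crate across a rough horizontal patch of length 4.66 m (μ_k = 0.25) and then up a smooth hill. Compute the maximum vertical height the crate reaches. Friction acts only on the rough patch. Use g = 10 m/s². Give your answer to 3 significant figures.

Spring energy: E₀ = ½kx² = ½(4160)(0.496)² = 511.71 J
Friction: W_f = μ_k mg d = (0.25)(15.7)(10)(4.66) = 182.9 J
Energy at base of ramp: E = 511.71 − 182.9 = 328.81 J
At max height all remaining energy is PE: mgh = E ⇒ h = E/(mg) = 328.81/(15.7 × 10) = 2.094 m

h = 2.09 m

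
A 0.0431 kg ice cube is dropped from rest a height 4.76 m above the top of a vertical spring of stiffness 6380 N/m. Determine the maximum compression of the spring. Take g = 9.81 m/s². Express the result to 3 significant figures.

Let x be the compression. The total drop is H + x, and the cube is instantaneously at rest at max compression, so energy conservation gives:
mg(H + x) = ½kx²
½(6380)x² − (0.0431)(9.81)x − (0.0431)(9.81)(4.76) = 0
3190x² − 0.4228x − 2.013 = 0
x = [0.4228 + √(0.1788 + 25681)]/(2 × 3190) = 0.02518 m

x = 0.0252 m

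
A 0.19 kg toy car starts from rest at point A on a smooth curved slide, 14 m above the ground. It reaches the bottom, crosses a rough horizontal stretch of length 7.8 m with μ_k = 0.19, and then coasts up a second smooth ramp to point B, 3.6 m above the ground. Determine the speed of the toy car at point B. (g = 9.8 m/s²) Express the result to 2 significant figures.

v = 13 m/s

Energy at A: mgh₁ = (0.19)(9.8)(14) = 26.068 J
Friction loss: W_f = μ_k mg d = 2.759 J
At B: ½mv² + mgh₂ = mgh₁ − W_f
½mv² = 26.068 − 2.759 − 6.7032 = 16.605 J
v = √(2 × 16.605/0.19) = 13.22 m/s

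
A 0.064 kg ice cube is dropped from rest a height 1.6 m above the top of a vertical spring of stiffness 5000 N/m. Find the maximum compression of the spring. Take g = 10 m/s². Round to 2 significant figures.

Take the reference level at the top of the uncompressed spring. At max compression the cube has fallen H + x and is momentarily at rest:
mg(H + x) = ½kx²
½(5000)x² − (0.064)(10)x − (0.064)(10)(1.6) = 0
2500x² − 0.6400x − 1.024 = 0
x = [0.6400 + √(0.4096 + 10240)]/(2 × 2500) = 0.02037 m

x = 0.020 m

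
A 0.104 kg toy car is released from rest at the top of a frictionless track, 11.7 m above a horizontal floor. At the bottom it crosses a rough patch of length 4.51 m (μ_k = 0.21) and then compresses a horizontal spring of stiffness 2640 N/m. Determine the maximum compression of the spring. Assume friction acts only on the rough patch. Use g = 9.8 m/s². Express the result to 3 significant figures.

Initial energy: E₁ = mgh = (0.104)(9.8)(11.7) = 11.925 J
Friction removes W_f = μ_k mg d = (0.21)(0.104)(9.8)(4.51) = 0.9653 J
Energy reaching the spring: E = 11.925 − 0.9653 = 10.959 J
At max compression ½kx² = E ⇒ x = √(2E/k) = √(2 × 10.959/2640) = 0.09112 m

x = 0.0911 m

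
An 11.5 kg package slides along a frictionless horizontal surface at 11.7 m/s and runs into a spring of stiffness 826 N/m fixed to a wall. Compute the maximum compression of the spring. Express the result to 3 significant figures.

All KE is stored as spring PE at maximum compression: ½mv² = ½kx²
x = v√(m/k) = 11.7 × √(11.5/826) = 1.381 m

x = 1.38 m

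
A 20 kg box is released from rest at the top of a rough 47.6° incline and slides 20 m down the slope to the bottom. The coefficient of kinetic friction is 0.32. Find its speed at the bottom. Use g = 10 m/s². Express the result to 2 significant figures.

v = 14 m/s

Taking the bottom as reference, mgh = ½mv² + μ_k N L with h = L sinθ, N = mg cosθ:
mgh = mgL sinθ = (20)(10)(20)sin47.6° = 2953.8 J
W_f = μ_k mg cosθ · L = (0.32)(20)(10)cos47.6°·20 = 863.1 J
½mv² = 2953.8 − 863.1 = 2090.7 J
v = √(2 × 2090.7/20) = 14.46 m/s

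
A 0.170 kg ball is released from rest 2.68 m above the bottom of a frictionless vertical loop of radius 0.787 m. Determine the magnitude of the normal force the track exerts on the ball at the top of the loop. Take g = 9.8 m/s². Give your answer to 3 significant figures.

Energy from release to top (height 2r): mgh = ½mv_top² + mg(2r)
v_top² = 2g(h − 2r) = 2(9.8)(2.68 − 1.574) = 21.678 m²/s²
At the top, both N and weight point toward the centre: N + mg = mv_top²/r
N = m(v_top²/r − g) = 0.170(21.678/0.787 − 9.8) = 3.017 N

N = 3.02 N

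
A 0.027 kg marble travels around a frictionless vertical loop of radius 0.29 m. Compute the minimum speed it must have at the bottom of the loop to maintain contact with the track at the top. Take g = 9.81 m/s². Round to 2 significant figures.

v = 3.8 m/s

At the top: mg = mv_top²/r ⇒ v_top² = gr = 2.845 m²/s²
Energy from bottom to top (height 2r): ½mv_bot² = ½mv_top² + mg(2r)
v_bot² = gr + 4gr = 5gr = 14.22
v_bot = √(5gr) = 3.772 m/s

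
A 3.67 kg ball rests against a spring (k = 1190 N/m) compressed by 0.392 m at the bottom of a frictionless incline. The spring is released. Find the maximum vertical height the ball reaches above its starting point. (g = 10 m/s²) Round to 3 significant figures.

Energy conservation from release to the highest point: ½kx² = mgh
h = kx²/(2mg) = (1190)(0.392)²/(2 × 3.67 × 10) = 2.491 m

h = 2.49 m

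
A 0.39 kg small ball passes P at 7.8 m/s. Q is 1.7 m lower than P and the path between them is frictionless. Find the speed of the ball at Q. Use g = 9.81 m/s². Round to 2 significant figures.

By conservation of mechanical energy, ½mv₀² + mgh = ½mv²
The mass cancels from both sides.
v² = v₀² + 2gh = (7.8)² + 2(9.81)(1.7) = 94.194
v = √94.194 = 9.705 m/s

v = 9.7 m/s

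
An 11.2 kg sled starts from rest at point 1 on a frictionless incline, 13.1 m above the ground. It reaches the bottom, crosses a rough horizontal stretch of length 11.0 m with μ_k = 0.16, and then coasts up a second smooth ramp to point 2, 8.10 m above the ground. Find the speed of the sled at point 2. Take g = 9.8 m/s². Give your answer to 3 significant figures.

v = 7.97 m/s

Energy at 1: mgh₁ = (11.2)(9.8)(13.1) = 1437.9 J
Friction loss: W_f = μ_k mg d = 193.2 J
At 2: ½mv² + mgh₂ = mgh₁ − W_f
½mv² = 1437.9 − 193.2 − 889.06 = 355.62 J
v = √(2 × 355.62/11.2) = 7.969 m/s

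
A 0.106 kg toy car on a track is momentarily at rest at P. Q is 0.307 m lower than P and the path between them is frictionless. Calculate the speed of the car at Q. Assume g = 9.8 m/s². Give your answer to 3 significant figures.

Equating total energy at the two states: mgh = ½mv²
v = √(2gh) = √(2 × 9.8 × 0.307) = √6.0172 = 2.453 m/s

v = 2.45 m/s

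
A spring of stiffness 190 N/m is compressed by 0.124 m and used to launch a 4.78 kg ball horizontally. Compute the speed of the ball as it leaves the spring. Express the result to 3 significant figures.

The ball leaves the spring when the spring is at natural length, so ½kx² = ½mv²
v = x√(k/m) = 0.124 × √(190/4.78) = 0.7818 m/s

v = 0.782 m/s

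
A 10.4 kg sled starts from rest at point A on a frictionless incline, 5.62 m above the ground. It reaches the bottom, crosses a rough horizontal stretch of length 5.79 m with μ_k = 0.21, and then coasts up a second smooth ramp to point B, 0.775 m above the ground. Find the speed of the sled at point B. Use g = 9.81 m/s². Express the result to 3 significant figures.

v = 8.44 m/s

Energy at A: mgh₁ = (10.4)(9.81)(5.62) = 573.37 J
Friction loss: W_f = μ_k mg d = 124.1 J
At B: ½mv² + mgh₂ = mgh₁ − W_f
½mv² = 573.37 − 124.1 − 79.069 = 370.26 J
v = √(2 × 370.26/10.4) = 8.438 m/s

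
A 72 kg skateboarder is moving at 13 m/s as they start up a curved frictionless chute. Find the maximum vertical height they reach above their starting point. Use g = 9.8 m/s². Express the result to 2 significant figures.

h = 8.6 m

By energy conservation, ½mv² = mgh
h = v²/(2g) = 13²/(2 × 9.8) = 8.622 m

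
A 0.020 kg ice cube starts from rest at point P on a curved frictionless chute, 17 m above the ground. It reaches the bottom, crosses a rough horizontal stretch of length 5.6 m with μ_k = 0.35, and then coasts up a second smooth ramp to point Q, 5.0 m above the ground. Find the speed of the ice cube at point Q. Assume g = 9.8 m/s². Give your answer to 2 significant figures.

v = 14 m/s

Energy at P: mgh₁ = (0.020)(9.8)(17) = 3.3320 J
Friction loss: W_f = μ_k mg d = 0.3842 J
At Q: ½mv² + mgh₂ = mgh₁ − W_f
½mv² = 3.3320 − 0.3842 − 0.98000 = 1.9678 J
v = √(2 × 1.9678/0.020) = 14.03 m/s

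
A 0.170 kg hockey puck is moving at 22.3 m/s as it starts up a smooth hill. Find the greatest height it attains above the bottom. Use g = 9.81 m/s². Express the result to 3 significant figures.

h = 25.3 m

By energy conservation, ½mv² = mgh
h = v²/(2g) = 22.3²/(2 × 9.81) = 25.35 m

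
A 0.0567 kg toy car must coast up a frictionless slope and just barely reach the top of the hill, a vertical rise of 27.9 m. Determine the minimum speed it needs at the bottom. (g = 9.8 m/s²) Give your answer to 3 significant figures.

v = 23.4 m/s

At the top it is momentarily at rest, so all KE converts to PE: ½mv² = mgh
v = √(2gh) = √(2 × 9.8 × 27.9) = 23.38 m/s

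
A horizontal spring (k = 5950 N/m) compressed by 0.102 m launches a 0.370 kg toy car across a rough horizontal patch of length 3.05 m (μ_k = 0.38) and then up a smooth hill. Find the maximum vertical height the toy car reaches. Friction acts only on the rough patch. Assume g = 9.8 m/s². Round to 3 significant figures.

h = 7.38 m

Spring energy: E₀ = ½kx² = ½(5950)(0.102)² = 30.952 J
Friction: W_f = μ_k mg d = (0.38)(0.370)(9.8)(3.05) = 4.203 J
Energy at base of ramp: E = 30.952 − 4.203 = 26.749 J
At max height all remaining energy is PE: mgh = E ⇒ h = E/(mg) = 26.749/(0.370 × 9.8) = 7.377 m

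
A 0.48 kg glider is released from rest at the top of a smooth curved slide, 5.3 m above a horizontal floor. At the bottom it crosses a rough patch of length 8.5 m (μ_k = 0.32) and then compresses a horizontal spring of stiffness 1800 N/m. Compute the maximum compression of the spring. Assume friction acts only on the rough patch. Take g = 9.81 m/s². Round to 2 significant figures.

x = 0.12 m

Initial energy: E₁ = mgh = (0.48)(9.81)(5.3) = 24.957 J
Friction removes W_f = μ_k mg d = (0.32)(0.48)(9.81)(8.5) = 12.81 J
Energy reaching the spring: E = 24.957 − 12.81 = 12.149 J
At max compression ½kx² = E ⇒ x = √(2E/k) = √(2 × 12.149/1800) = 0.1162 m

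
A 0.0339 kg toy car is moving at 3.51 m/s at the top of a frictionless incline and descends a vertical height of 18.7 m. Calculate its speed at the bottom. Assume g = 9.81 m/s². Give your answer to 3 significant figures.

By conservation of mechanical energy, ½mv₀² + mgh = ½mv²
v² = v₀² + 2gh = (3.51)² + 2(9.81)(18.7) = 379.21
v = √379.21 = 19.47 m/s

v = 19.5 m/s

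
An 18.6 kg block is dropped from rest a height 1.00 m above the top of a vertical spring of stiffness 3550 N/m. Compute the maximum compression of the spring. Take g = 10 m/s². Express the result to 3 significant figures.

x = 0.380 m

Measuring PE from the top of the relaxed spring, at max compression the block has dropped H + x with zero KE, so:
mg(H + x) = ½kx²
½(3550)x² − (18.6)(10)x − (18.6)(10)(1.00) = 0
1775x² − 186.0x − 186.0 = 0
x = [186.0 + √(34596 + 1.3206e+06)]/(2 × 1775) = 0.3803 m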